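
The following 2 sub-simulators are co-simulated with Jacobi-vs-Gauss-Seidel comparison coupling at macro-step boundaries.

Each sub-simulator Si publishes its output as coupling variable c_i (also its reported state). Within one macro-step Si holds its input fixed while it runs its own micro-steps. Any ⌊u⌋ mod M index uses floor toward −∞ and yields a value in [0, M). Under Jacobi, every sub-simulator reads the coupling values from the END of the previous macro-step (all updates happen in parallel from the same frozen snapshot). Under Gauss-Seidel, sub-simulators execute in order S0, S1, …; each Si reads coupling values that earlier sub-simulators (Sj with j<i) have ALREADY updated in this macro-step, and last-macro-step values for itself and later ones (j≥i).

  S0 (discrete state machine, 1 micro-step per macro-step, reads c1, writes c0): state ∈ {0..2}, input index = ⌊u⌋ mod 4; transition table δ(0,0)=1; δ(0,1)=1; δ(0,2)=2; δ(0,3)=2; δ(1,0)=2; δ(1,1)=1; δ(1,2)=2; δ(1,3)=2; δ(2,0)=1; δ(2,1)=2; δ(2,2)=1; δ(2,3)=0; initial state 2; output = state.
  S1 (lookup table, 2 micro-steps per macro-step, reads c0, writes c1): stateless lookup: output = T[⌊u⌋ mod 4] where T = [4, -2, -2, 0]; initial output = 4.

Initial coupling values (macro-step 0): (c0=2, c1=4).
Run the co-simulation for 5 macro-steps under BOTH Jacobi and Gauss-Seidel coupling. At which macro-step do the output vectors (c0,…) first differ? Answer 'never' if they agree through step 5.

first divergence at macro-step: never

[Jacobi] macro 1: S0 reads c1=4 → after 1×micro: 1; S1 reads c0=2 → after 2×micro: -2 ⇒ (c0=1, c1=-2)
[Jacobi] macro 2: S0 reads c1=-2 → after 1×micro: 2; S1 reads c0=1 → after 2×micro: -2 ⇒ (c0=2, c1=-2)
[Jacobi] macro 3: S0 reads c1=-2 → after 1×micro: 1; S1 reads c0=2 → after 2×micro: -2 ⇒ (c0=1, c1=-2)
[Jacobi] macro 4: S0 reads c1=-2 → after 1×micro: 2; S1 reads c0=1 → after 2×micro: -2 ⇒ (c0=2, c1=-2)
[Jacobi] macro 5: S0 reads c1=-2 → after 1×micro: 1; S1 reads c0=2 → after 2×micro: -2 ⇒ (c0=1, c1=-2)
[Gauss-Seidel] macro 1: S0 reads c1=4 → after 1×micro: 1; S1 reads c0=1 → after 2×micro: -2 ⇒ (c0=1, c1=-2)
[Gauss-Seidel] macro 2: S0 reads c1=-2 → after 1×micro: 2; S1 reads c0=2 → after 2×micro: -2 ⇒ (c0=2, c1=-2)
[Gauss-Seidel] macro 3: S0 reads c1=-2 → after 1×micro: 1; S1 reads c0=1 → after 2×micro: -2 ⇒ (c0=1, c1=-2)
[Gauss-Seidel] macro 4: S0 reads c1=-2 → after 1×micro: 2; S1 reads c0=2 → after 2×micro: -2 ⇒ (c0=2, c1=-2)
[Gauss-Seidel] macro 5: S0 reads c1=-2 → after 1×micro: 1; S1 reads c0=1 → after 2×micro: -2 ⇒ (c0=1, c1=-2)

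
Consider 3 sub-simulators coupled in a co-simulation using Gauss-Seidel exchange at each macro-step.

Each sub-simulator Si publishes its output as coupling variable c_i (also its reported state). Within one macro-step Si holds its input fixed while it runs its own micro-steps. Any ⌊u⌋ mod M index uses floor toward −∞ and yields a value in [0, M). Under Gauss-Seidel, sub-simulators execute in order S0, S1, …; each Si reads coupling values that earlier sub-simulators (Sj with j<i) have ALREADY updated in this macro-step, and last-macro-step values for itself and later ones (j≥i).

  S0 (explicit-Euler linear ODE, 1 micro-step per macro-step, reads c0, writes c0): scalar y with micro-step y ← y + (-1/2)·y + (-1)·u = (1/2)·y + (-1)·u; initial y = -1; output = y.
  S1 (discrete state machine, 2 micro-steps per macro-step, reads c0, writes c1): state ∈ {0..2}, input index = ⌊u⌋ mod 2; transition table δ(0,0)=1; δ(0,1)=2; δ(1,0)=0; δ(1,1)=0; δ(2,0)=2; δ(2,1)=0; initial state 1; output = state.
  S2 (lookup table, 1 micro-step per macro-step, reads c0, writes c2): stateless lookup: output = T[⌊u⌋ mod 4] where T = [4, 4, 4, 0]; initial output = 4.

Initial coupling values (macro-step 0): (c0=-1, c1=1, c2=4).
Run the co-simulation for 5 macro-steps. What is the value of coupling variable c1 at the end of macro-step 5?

c1 at macro-step 5 = 2

macro 1: S0 reads c0=-1 → after 1×micro: 1/2; S1 reads c0=1/2 → after 2×micro: 1; S2 reads c0=1/2 → after 1×micro: 4 ⇒ (c0=1/2, c1=1, c2=4)
macro 2: S0 reads c0=1/2 → after 1×micro: -1/4; S1 reads c0=-1/4 → after 2×micro: 2; S2 reads c0=-1/4 → after 1×micro: 0 ⇒ (c0=-1/4, c1=2, c2=0)
macro 3: S0 reads c0=-1/4 → after 1×micro: 1/8; S1 reads c0=1/8 → after 2×micro: 2; S2 reads c0=1/8 → after 1×micro: 4 ⇒ (c0=1/8, c1=2, c2=4)
macro 4: S0 reads c0=1/8 → after 1×micro: -1/16; S1 reads c0=-1/16 → after 2×micro: 2; S2 reads c0=-1/16 → after 1×micro: 0 ⇒ (c0=-1/16, c1=2, c2=0)
macro 5: S0 reads c0=-1/16 → after 1×micro: 1/32; S1 reads c0=1/32 → after 2×micro: 2; S2 reads c0=1/32 → after 1×micro: 4 ⇒ (c0=1/32, c1=2, c2=4)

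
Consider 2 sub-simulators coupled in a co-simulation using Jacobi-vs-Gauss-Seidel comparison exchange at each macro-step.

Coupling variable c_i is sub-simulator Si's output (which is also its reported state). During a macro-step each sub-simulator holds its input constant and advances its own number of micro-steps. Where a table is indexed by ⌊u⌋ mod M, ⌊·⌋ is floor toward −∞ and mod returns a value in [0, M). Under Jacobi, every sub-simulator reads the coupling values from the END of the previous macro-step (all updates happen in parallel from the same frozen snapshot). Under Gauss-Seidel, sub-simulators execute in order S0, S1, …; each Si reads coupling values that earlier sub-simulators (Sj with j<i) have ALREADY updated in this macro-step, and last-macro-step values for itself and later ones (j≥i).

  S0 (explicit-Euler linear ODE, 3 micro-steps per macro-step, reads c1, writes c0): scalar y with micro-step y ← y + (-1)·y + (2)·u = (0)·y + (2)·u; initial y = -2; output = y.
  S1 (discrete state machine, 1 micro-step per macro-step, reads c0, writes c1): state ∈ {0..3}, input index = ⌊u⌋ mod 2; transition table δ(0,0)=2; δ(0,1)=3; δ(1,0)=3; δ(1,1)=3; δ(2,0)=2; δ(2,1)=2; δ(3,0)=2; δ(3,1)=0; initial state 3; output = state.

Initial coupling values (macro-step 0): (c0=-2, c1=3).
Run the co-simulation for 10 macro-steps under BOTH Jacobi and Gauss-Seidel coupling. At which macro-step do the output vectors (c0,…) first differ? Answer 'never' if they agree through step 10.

[Jacobi] macro 1: S0 reads c1=3 → after 3×micro: 6; S1 reads c0=-2 → after 1×micro: 2 ⇒ (c0=6, c1=2)
[Jacobi] macro 2: S0 reads c1=2 → after 3×micro: 4; S1 reads c0=6 → after 1×micro: 2 ⇒ (c0=4, c1=2)
[Jacobi] macro 3: S0 reads c1=2 → after 3×micro: 4; S1 reads c0=4 → after 1×micro: 2 ⇒ (c0=4, c1=2)
[Jacobi] macro 4: S0 reads c1=2 → after 3×micro: 4; S1 reads c0=4 → after 1×micro: 2 ⇒ (c0=4, c1=2)
[Jacobi] macro 5: S0 reads c1=2 → after 3×micro: 4; S1 reads c0=4 → after 1×micro: 2 ⇒ (c0=4, c1=2)
[Jacobi] macro 6: S0 reads c1=2 → after 3×micro: 4; S1 reads c0=4 → after 1×micro: 2 ⇒ (c0=4, c1=2)
[Jacobi] macro 7: S0 reads c1=2 → after 3×micro: 4; S1 reads c0=4 → after 1×micro: 2 ⇒ (c0=4, c1=2)
[Jacobi] macro 8: S0 reads c1=2 → after 3×micro: 4; S1 reads c0=4 → after 1×micro: 2 ⇒ (c0=4, c1=2)
[Jacobi] macro 9: S0 reads c1=2 → after 3×micro: 4; S1 reads c0=4 → after 1×micro: 2 ⇒ (c0=4, c1=2)
[Jacobi] macro 10: S0 reads c1=2 → after 3×micro: 4; S1 reads c0=4 → after 1×micro: 2 ⇒ (c0=4, c1=2)
[Gauss-Seidel] macro 1: S0 reads c1=3 → after 3×micro: 6; S1 reads c0=6 → after 1×micro: 2 ⇒ (c0=6, c1=2)
[Gauss-Seidel] macro 2: S0 reads c1=2 → after 3×micro: 4; S1 reads c0=4 → after 1×micro: 2 ⇒ (c0=4, c1=2)
[Gauss-Seidel] macro 3: S0 reads c1=2 → after 3×micro: 4; S1 reads c0=4 → after 1×micro: 2 ⇒ (c0=4, c1=2)
[Gauss-Seidel] macro 4: S0 reads c1=2 → after 3×micro: 4; S1 reads c0=4 → after 1×micro: 2 ⇒ (c0=4, c1=2)
[Gauss-Seidel] macro 5: S0 reads c1=2 → after 3×micro: 4; S1 reads c0=4 → after 1×micro: 2 ⇒ (c0=4, c1=2)
[Gauss-Seidel] macro 6: S0 reads c1=2 → after 3×micro: 4; S1 reads c0=4 → after 1×micro: 2 ⇒ (c0=4, c1=2)
[Gauss-Seidel] macro 7: S0 reads c1=2 → after 3×micro: 4; S1 reads c0=4 → after 1×micro: 2 ⇒ (c0=4, c1=2)
[Gauss-Seidel] macro 8: S0 reads c1=2 → after 3×micro: 4; S1 reads c0=4 → after 1×micro: 2 ⇒ (c0=4, c1=2)
[Gauss-Seidel] macro 9: S0 reads c1=2 → after 3×micro: 4; S1 reads c0=4 → after 1×micro: 2 ⇒ (c0=4, c1=2)
[Gauss-Seidel] macro 10: S0 reads c1=2 → after 3×micro: 4; S1 reads c0=4 → after 1×micro: 2 ⇒ (c0=4, c1=2)

first divergence at macro-step: never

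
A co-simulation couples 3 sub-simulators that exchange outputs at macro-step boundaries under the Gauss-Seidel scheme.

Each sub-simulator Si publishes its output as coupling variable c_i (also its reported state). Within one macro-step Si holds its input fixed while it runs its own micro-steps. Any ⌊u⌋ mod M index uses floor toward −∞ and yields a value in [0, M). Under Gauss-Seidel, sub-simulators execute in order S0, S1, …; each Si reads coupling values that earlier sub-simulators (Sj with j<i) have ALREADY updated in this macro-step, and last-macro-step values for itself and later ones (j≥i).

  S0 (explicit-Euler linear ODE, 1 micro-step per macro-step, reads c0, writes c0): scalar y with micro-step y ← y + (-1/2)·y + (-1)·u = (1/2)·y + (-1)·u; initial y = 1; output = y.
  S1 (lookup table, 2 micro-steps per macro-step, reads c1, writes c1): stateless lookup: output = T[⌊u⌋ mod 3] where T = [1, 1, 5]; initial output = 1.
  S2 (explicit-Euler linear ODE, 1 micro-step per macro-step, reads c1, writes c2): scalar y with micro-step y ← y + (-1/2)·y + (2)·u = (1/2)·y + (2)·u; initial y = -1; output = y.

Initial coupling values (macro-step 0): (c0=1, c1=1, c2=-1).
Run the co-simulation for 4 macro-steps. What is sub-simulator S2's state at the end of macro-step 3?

macro 1: S0 reads c0=1 → after 1×micro: -1/2; S1 reads c1=1 → after 2×micro: 1; S2 reads c1=1 → after 1×micro: 3/2 ⇒ (c0=-1/2, c1=1, c2=3/2)
macro 2: S0 reads c0=-1/2 → after 1×micro: 1/4; S1 reads c1=1 → after 2×micro: 1; S2 reads c1=1 → after 1×micro: 11/4 ⇒ (c0=1/4, c1=1, c2=11/4)
macro 3: S0 reads c0=1/4 → after 1×micro: -1/8; S1 reads c1=1 → after 2×micro: 1; S2 reads c1=1 → after 1×micro: 27/8 ⇒ (c0=-1/8, c1=1, c2=27/8)
macro 4: S0 reads c0=-1/8 → after 1×micro: 1/16; S1 reads c1=1 → after 2×micro: 1; S2 reads c1=1 → after 1×micro: 59/16 ⇒ (c0=1/16, c1=1, c2=59/16)

S2 state at macro-step 3 = 27/8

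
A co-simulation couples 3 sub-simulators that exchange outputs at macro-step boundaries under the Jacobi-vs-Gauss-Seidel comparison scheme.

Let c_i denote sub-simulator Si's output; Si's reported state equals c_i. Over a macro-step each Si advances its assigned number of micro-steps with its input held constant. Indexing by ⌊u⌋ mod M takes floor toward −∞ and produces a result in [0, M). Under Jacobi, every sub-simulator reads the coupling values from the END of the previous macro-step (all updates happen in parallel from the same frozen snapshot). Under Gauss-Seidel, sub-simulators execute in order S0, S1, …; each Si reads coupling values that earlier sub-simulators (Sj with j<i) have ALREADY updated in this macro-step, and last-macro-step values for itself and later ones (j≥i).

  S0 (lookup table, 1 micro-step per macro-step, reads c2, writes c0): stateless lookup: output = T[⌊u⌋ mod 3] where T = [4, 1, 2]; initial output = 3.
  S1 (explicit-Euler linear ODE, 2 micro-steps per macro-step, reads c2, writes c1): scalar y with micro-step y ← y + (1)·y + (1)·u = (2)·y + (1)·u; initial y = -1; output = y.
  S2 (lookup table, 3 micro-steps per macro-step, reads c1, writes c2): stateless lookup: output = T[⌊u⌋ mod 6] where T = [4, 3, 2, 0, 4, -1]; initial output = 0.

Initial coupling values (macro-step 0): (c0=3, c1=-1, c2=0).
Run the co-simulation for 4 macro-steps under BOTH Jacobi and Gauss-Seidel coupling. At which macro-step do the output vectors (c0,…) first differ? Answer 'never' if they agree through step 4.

first divergence at macro-step: 1

[Jacobi] macro 1: S0 reads c2=0 → after 1×micro: 4; S1 reads c2=0 → after 2×micro: -4; S2 reads c1=-1 → after 3×micro: -1 ⇒ (c0=4, c1=-4, c2=-1)
[Jacobi] macro 2: S0 reads c2=-1 → after 1×micro: 2; S1 reads c2=-1 → after 2×micro: -19; S2 reads c1=-4 → after 3×micro: 2 ⇒ (c0=2, c1=-19, c2=2)
[Jacobi] macro 3: S0 reads c2=2 → after 1×micro: 2; S1 reads c2=2 → after 2×micro: -70; S2 reads c1=-19 → after 3×micro: -1 ⇒ (c0=2, c1=-70, c2=-1)
[Jacobi] macro 4: S0 reads c2=-1 → after 1×micro: 2; S1 reads c2=-1 → after 2×micro: -283; S2 reads c1=-70 → after 3×micro: 2 ⇒ (c0=2, c1=-283, c2=2)
[Gauss-Seidel] macro 1: S0 reads c2=0 → after 1×micro: 4; S1 reads c2=0 → after 2×micro: -4; S2 reads c1=-4 → after 3×micro: 2 ⇒ (c0=4, c1=-4, c2=2)
[Gauss-Seidel] macro 2: S0 reads c2=2 → after 1×micro: 2; S1 reads c2=2 → after 2×micro: -10; S2 reads c1=-10 → after 3×micro: 2 ⇒ (c0=2, c1=-10, c2=2)
[Gauss-Seidel] macro 3: S0 reads c2=2 → after 1×micro: 2; S1 reads c2=2 → after 2×micro: -34; S2 reads c1=-34 → after 3×micro: 2 ⇒ (c0=2, c1=-34, c2=2)
[Gauss-Seidel] macro 4: S0 reads c2=2 → after 1×micro: 2; S1 reads c2=2 → after 2×micro: -130; S2 reads c1=-130 → after 3×micro: 2 ⇒ (c0=2, c1=-130, c2=2)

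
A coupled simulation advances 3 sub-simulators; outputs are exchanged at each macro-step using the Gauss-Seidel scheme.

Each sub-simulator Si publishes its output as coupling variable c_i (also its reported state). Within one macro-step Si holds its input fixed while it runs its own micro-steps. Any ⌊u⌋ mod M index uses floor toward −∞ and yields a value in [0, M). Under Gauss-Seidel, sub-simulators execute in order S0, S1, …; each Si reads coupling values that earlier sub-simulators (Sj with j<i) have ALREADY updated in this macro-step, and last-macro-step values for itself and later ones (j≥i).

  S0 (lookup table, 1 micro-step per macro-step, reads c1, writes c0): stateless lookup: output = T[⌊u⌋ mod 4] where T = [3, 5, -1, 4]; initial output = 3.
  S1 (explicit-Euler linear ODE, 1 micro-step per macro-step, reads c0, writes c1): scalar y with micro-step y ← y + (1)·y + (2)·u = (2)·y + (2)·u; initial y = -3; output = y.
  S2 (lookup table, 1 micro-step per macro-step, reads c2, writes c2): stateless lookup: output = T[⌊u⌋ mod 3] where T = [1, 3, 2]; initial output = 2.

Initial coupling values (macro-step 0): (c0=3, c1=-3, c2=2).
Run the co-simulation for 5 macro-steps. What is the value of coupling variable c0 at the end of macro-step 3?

macro 1: S0 reads c1=-3 → after 1×micro: 5; S1 reads c0=5 → after 1×micro: 4; S2 reads c2=2 → after 1×micro: 2 ⇒ (c0=5, c1=4, c2=2)
macro 2: S0 reads c1=4 → after 1×micro: 3; S1 reads c0=3 → after 1×micro: 14; S2 reads c2=2 → after 1×micro: 2 ⇒ (c0=3, c1=14, c2=2)
macro 3: S0 reads c1=14 → after 1×micro: -1; S1 reads c0=-1 → after 1×micro: 26; S2 reads c2=2 → after 1×micro: 2 ⇒ (c0=-1, c1=26, c2=2)
macro 4: S0 reads c1=26 → after 1×micro: -1; S1 reads c0=-1 → after 1×micro: 50; S2 reads c2=2 → after 1×micro: 2 ⇒ (c0=-1, c1=50, c2=2)
macro 5: S0 reads c1=50 → after 1×micro: -1; S1 reads c0=-1 → after 1×micro: 98; S2 reads c2=2 → after 1×micro: 2 ⇒ (c0=-1, c1=98, c2=2)

c0 at macro-step 3 = -1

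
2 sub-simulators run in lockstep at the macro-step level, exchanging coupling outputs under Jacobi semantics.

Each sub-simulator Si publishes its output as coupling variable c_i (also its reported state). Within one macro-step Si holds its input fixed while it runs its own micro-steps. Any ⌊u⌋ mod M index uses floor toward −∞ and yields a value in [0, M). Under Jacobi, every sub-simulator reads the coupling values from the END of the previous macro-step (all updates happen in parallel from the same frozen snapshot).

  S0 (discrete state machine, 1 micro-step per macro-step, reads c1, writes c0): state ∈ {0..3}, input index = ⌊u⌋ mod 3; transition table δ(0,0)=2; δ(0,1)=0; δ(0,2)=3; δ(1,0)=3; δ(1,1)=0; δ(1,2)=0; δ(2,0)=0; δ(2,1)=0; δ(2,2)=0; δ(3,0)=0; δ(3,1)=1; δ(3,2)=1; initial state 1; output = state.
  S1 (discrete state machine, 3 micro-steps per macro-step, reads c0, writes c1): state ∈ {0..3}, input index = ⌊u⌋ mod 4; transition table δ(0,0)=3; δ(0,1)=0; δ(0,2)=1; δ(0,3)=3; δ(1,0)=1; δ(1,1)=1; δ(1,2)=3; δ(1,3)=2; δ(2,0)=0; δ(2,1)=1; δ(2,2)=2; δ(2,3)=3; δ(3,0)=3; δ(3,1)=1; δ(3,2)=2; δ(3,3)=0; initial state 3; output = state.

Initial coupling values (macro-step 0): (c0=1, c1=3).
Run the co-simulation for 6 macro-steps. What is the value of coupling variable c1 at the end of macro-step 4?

macro 1: S0 reads c1=3 → after 1×micro: 3; S1 reads c0=1 → after 3×micro: 1 ⇒ (c0=3, c1=1)
macro 2: S0 reads c1=1 → after 1×micro: 1; S1 reads c0=3 → after 3×micro: 0 ⇒ (c0=1, c1=0)
macro 3: S0 reads c1=0 → after 1×micro: 3; S1 reads c0=1 → after 3×micro: 0 ⇒ (c0=3, c1=0)
macro 4: S0 reads c1=0 → after 1×micro: 0; S1 reads c0=3 → after 3×micro: 3 ⇒ (c0=0, c1=3)
macro 5: S0 reads c1=3 → after 1×micro: 2; S1 reads c0=0 → after 3×micro: 3 ⇒ (c0=2, c1=3)
macro 6: S0 reads c1=3 → after 1×micro: 0; S1 reads c0=2 → after 3×micro: 2 ⇒ (c0=0, c1=2)

c1 at macro-step 4 = 3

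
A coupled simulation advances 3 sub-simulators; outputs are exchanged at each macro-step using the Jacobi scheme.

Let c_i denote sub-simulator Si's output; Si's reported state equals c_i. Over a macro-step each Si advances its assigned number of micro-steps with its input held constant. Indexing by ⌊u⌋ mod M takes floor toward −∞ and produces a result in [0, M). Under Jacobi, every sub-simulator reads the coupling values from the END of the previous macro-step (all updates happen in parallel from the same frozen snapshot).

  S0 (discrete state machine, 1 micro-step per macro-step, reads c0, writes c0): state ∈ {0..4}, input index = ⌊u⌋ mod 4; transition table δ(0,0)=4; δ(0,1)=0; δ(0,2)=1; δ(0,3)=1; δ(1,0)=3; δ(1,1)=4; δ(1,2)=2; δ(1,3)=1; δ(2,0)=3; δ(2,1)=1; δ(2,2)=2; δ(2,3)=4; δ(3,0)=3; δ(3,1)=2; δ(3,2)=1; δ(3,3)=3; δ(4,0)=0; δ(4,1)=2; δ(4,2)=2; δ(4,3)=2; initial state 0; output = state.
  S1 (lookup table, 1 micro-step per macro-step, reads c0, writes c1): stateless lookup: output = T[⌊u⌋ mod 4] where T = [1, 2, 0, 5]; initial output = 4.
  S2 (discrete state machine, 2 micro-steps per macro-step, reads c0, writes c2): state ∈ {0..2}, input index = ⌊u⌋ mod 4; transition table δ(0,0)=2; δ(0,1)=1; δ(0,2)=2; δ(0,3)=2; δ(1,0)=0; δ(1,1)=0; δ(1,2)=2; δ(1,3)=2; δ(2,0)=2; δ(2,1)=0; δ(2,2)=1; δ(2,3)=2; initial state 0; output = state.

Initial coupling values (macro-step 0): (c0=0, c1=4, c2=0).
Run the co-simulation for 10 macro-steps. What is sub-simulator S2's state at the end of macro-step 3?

S2 state at macro-step 3 = 2

macro 1: S0 reads c0=0 → after 1×micro: 4; S1 reads c0=0 → after 1×micro: 1; S2 reads c0=0 → after 2×micro: 2 ⇒ (c0=4, c1=1, c2=2)
macro 2: S0 reads c0=4 → after 1×micro: 0; S1 reads c0=4 → after 1×micro: 1; S2 reads c0=4 → after 2×micro: 2 ⇒ (c0=0, c1=1, c2=2)
macro 3: S0 reads c0=0 → after 1×micro: 4; S1 reads c0=0 → after 1×micro: 1; S2 reads c0=0 → after 2×micro: 2 ⇒ (c0=4, c1=1, c2=2)
macro 4: S0 reads c0=4 → after 1×micro: 0; S1 reads c0=4 → after 1×micro: 1; S2 reads c0=4 → after 2×micro: 2 ⇒ (c0=0, c1=1, c2=2)
macro 5: S0 reads c0=0 → after 1×micro: 4; S1 reads c0=0 → after 1×micro: 1; S2 reads c0=0 → after 2×micro: 2 ⇒ (c0=4, c1=1, c2=2)
macro 6: S0 reads c0=4 → after 1×micro: 0; S1 reads c0=4 → after 1×micro: 1; S2 reads c0=4 → after 2×micro: 2 ⇒ (c0=0, c1=1, c2=2)
macro 7: S0 reads c0=0 → after 1×micro: 4; S1 reads c0=0 → after 1×micro: 1; S2 reads c0=0 → after 2×micro: 2 ⇒ (c0=4, c1=1, c2=2)
macro 8: S0 reads c0=4 → after 1×micro: 0; S1 reads c0=4 → after 1×micro: 1; S2 reads c0=4 → after 2×micro: 2 ⇒ (c0=0, c1=1, c2=2)
macro 9: S0 reads c0=0 → after 1×micro: 4; S1 reads c0=0 → after 1×micro: 1; S2 reads c0=0 → after 2×micro: 2 ⇒ (c0=4, c1=1, c2=2)
macro 10: S0 reads c0=4 → after 1×micro: 0; S1 reads c0=4 → after 1×micro: 1; S2 reads c0=4 → after 2×micro: 2 ⇒ (c0=0, c1=1, c2=2)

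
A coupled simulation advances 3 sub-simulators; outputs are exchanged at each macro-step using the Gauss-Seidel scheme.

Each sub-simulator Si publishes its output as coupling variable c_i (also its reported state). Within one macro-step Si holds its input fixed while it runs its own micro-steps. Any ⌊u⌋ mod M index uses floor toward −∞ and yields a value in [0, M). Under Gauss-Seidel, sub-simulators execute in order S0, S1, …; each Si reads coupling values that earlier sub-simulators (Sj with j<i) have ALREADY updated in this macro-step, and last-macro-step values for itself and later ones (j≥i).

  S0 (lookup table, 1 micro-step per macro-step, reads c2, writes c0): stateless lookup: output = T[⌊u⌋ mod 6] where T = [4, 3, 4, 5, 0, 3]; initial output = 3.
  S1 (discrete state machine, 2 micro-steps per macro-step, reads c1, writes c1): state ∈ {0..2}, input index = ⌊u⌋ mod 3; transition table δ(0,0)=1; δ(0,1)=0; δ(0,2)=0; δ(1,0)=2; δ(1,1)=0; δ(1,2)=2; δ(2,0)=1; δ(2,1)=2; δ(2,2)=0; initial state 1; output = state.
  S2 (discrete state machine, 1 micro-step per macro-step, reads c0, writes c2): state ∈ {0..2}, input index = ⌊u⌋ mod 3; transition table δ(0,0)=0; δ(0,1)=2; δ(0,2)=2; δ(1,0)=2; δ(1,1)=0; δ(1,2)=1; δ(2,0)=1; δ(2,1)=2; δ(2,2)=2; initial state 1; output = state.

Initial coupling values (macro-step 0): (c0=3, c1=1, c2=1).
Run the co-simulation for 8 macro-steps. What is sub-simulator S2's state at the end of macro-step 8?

S2 state at macro-step 8 = 2

macro 1: S0 reads c2=1 → after 1×micro: 3; S1 reads c1=1 → after 2×micro: 0; S2 reads c0=3 → after 1×micro: 2 ⇒ (c0=3, c1=0, c2=2)
macro 2: S0 reads c2=2 → after 1×micro: 4; S1 reads c1=0 → after 2×micro: 2; S2 reads c0=4 → after 1×micro: 2 ⇒ (c0=4, c1=2, c2=2)
macro 3: S0 reads c2=2 → after 1×micro: 4; S1 reads c1=2 → after 2×micro: 0; S2 reads c0=4 → after 1×micro: 2 ⇒ (c0=4, c1=0, c2=2)
macro 4: S0 reads c2=2 → after 1×micro: 4; S1 reads c1=0 → after 2×micro: 2; S2 reads c0=4 → after 1×micro: 2 ⇒ (c0=4, c1=2, c2=2)
macro 5: S0 reads c2=2 → after 1×micro: 4; S1 reads c1=2 → after 2×micro: 0; S2 reads c0=4 → after 1×micro: 2 ⇒ (c0=4, c1=0, c2=2)
macro 6: S0 reads c2=2 → after 1×micro: 4; S1 reads c1=0 → after 2×micro: 2; S2 reads c0=4 → after 1×micro: 2 ⇒ (c0=4, c1=2, c2=2)
macro 7: S0 reads c2=2 → after 1×micro: 4; S1 reads c1=2 → after 2×micro: 0; S2 reads c0=4 → after 1×micro: 2 ⇒ (c0=4, c1=0, c2=2)
macro 8: S0 reads c2=2 → after 1×micro: 4; S1 reads c1=0 → after 2×micro: 2; S2 reads c0=4 → after 1×micro: 2 ⇒ (c0=4, c1=2, c2=2)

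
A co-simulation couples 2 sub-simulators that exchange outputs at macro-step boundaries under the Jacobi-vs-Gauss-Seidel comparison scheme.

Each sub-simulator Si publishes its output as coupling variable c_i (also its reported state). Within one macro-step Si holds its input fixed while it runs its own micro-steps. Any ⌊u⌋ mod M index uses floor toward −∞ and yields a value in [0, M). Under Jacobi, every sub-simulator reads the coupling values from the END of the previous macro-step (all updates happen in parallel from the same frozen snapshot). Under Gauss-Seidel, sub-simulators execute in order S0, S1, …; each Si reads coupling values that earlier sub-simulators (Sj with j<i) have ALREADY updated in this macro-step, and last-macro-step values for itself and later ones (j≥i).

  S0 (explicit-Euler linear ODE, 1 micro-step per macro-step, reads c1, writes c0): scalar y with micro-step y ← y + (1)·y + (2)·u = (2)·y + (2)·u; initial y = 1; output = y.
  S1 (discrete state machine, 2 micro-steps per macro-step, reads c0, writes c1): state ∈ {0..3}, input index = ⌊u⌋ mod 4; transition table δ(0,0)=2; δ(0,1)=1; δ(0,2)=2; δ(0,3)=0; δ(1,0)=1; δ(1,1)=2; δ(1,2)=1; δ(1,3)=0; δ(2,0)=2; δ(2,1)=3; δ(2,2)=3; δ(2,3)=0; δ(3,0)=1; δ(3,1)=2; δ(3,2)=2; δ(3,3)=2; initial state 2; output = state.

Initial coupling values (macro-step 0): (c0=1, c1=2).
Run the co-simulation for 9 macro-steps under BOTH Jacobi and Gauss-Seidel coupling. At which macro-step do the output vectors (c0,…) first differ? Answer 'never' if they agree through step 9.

[Jacobi] macro 1: S0 reads c1=2 → after 1×micro: 6; S1 reads c0=1 → after 2×micro: 2 ⇒ (c0=6, c1=2)
[Jacobi] macro 2: S0 reads c1=2 → after 1×micro: 16; S1 reads c0=6 → after 2×micro: 2 ⇒ (c0=16, c1=2)
[Jacobi] macro 3: S0 reads c1=2 → after 1×micro: 36; S1 reads c0=16 → after 2×micro: 2 ⇒ (c0=36, c1=2)
[Jacobi] macro 4: S0 reads c1=2 → after 1×micro: 76; S1 reads c0=36 → after 2×micro: 2 ⇒ (c0=76, c1=2)
[Jacobi] macro 5: S0 reads c1=2 → after 1×micro: 156; S1 reads c0=76 → after 2×micro: 2 ⇒ (c0=156, c1=2)
[Jacobi] macro 6: S0 reads c1=2 → after 1×micro: 316; S1 reads c0=156 → after 2×micro: 2 ⇒ (c0=316, c1=2)
[Jacobi] macro 7: S0 reads c1=2 → after 1×micro: 636; S1 reads c0=316 → after 2×micro: 2 ⇒ (c0=636, c1=2)
[Jacobi] macro 8: S0 reads c1=2 → after 1×micro: 1276; S1 reads c0=636 → after 2×micro: 2 ⇒ (c0=1276, c1=2)
[Jacobi] macro 9: S0 reads c1=2 → after 1×micro: 2556; S1 reads c0=1276 → after 2×micro: 2 ⇒ (c0=2556, c1=2)
[Gauss-Seidel] macro 1: S0 reads c1=2 → after 1×micro: 6; S1 reads c0=6 → after 2×micro: 2 ⇒ (c0=6, c1=2)
[Gauss-Seidel] macro 2: S0 reads c1=2 → after 1×micro: 16; S1 reads c0=16 → after 2×micro: 2 ⇒ (c0=16, c1=2)
[Gauss-Seidel] macro 3: S0 reads c1=2 → after 1×micro: 36; S1 reads c0=36 → after 2×micro: 2 ⇒ (c0=36, c1=2)
[Gauss-Seidel] macro 4: S0 reads c1=2 → after 1×micro: 76; S1 reads c0=76 → after 2×micro: 2 ⇒ (c0=76, c1=2)
[Gauss-Seidel] macro 5: S0 reads c1=2 → after 1×micro: 156; S1 reads c0=156 → after 2×micro: 2 ⇒ (c0=156, c1=2)
[Gauss-Seidel] macro 6: S0 reads c1=2 → after 1×micro: 316; S1 reads c0=316 → after 2×micro: 2 ⇒ (c0=316, c1=2)
[Gauss-Seidel] macro 7: S0 reads c1=2 → after 1×micro: 636; S1 reads c0=636 → after 2×micro: 2 ⇒ (c0=636, c1=2)
[Gauss-Seidel] macro 8: S0 reads c1=2 → after 1×micro: 1276; S1 reads c0=1276 → after 2×micro: 2 ⇒ (c0=1276, c1=2)
[Gauss-Seidel] macro 9: S0 reads c1=2 → after 1×micro: 2556; S1 reads c0=2556 → after 2×micro: 2 ⇒ (c0=2556, c1=2)

first divergence at macro-step: never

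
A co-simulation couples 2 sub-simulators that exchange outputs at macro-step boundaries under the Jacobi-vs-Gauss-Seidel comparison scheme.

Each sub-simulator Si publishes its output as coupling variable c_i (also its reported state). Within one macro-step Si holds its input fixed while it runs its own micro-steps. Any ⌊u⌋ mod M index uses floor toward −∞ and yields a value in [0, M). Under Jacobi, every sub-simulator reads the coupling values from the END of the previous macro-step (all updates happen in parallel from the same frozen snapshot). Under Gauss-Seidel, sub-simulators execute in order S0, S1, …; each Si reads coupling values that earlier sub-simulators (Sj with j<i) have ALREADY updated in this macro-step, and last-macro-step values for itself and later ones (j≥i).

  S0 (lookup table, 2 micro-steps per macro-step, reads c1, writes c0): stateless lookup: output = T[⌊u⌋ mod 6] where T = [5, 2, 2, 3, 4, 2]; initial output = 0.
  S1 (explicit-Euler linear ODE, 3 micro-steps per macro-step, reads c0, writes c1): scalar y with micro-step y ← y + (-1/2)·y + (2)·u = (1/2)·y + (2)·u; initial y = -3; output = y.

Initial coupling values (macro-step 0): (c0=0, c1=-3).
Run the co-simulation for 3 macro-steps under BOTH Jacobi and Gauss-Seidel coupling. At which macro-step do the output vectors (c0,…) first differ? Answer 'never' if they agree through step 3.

[Jacobi] macro 1: S0 reads c1=-3 → after 2×micro: 3; S1 reads c0=0 → after 3×micro: -3/8 ⇒ (c0=3, c1=-3/8)
[Jacobi] macro 2: S0 reads c1=-3/8 → after 2×micro: 2; S1 reads c0=3 → after 3×micro: 669/64 ⇒ (c0=2, c1=669/64)
[Jacobi] macro 3: S0 reads c1=669/64 → after 2×micro: 4; S1 reads c0=2 → after 3×micro: 4253/512 ⇒ (c0=4, c1=4253/512)
[Gauss-Seidel] macro 1: S0 reads c1=-3 → after 2×micro: 3; S1 reads c0=3 → after 3×micro: 81/8 ⇒ (c0=3, c1=81/8)
[Gauss-Seidel] macro 2: S0 reads c1=81/8 → after 2×micro: 4; S1 reads c0=4 → after 3×micro: 977/64 ⇒ (c0=4, c1=977/64)
[Gauss-Seidel] macro 3: S0 reads c1=977/64 → after 2×micro: 3; S1 reads c0=3 → after 3×micro: 6353/512 ⇒ (c0=3, c1=6353/512)

first divergence at macro-step: 1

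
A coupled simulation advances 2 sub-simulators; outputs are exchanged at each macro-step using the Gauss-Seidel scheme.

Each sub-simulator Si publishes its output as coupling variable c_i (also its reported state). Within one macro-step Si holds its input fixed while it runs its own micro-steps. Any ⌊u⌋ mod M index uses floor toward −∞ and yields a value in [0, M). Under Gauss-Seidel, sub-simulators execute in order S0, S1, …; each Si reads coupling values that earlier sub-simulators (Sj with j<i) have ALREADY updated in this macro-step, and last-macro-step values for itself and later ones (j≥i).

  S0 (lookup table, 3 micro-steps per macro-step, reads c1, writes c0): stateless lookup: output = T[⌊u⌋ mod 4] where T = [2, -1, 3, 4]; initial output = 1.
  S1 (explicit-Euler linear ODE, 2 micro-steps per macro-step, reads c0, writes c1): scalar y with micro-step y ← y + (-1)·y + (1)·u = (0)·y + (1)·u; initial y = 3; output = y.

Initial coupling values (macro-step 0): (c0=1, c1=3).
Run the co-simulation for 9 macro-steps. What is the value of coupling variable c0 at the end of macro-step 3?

c0 at macro-step 3 = 3

macro 1: S0 reads c1=3 → after 3×micro: 4; S1 reads c0=4 → after 2×micro: 4 ⇒ (c0=4, c1=4)
macro 2: S0 reads c1=4 → after 3×micro: 2; S1 reads c0=2 → after 2×micro: 2 ⇒ (c0=2, c1=2)
macro 3: S0 reads c1=2 → after 3×micro: 3; S1 reads c0=3 → after 2×micro: 3 ⇒ (c0=3, c1=3)
macro 4: S0 reads c1=3 → after 3×micro: 4; S1 reads c0=4 → after 2×micro: 4 ⇒ (c0=4, c1=4)
macro 5: S0 reads c1=4 → after 3×micro: 2; S1 reads c0=2 → after 2×micro: 2 ⇒ (c0=2, c1=2)
macro 6: S0 reads c1=2 → after 3×micro: 3; S1 reads c0=3 → after 2×micro: 3 ⇒ (c0=3, c1=3)
macro 7: S0 reads c1=3 → after 3×micro: 4; S1 reads c0=4 → after 2×micro: 4 ⇒ (c0=4, c1=4)
macro 8: S0 reads c1=4 → after 3×micro: 2; S1 reads c0=2 → after 2×micro: 2 ⇒ (c0=2, c1=2)
macro 9: S0 reads c1=2 → after 3×micro: 3; S1 reads c0=3 → after 2×micro: 3 ⇒ (c0=3, c1=3)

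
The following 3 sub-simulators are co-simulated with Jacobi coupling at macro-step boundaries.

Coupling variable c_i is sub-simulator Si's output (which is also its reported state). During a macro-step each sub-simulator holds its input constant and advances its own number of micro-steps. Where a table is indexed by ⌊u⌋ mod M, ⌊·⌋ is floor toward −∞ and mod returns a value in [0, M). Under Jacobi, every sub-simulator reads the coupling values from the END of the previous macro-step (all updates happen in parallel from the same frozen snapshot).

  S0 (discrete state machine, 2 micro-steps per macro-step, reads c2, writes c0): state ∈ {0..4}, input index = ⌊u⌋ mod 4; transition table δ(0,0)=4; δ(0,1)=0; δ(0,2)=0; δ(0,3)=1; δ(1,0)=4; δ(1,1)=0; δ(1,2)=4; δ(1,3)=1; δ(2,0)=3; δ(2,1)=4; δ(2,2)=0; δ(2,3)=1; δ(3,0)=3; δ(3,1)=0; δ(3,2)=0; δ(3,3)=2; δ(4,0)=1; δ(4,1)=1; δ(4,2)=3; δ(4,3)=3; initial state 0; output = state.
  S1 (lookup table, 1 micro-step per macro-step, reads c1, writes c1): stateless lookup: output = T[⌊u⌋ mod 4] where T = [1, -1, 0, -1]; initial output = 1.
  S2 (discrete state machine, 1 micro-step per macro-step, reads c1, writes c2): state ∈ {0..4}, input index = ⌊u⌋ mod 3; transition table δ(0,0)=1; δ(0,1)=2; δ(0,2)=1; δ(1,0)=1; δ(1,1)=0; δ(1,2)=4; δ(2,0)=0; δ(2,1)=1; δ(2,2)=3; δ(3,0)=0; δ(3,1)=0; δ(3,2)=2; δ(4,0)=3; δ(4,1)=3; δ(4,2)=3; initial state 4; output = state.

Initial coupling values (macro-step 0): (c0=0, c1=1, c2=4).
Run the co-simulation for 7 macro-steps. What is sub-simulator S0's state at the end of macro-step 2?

macro 1: S0 reads c2=4 → after 2×micro: 1; S1 reads c1=1 → after 1×micro: -1; S2 reads c1=1 → after 1×micro: 3 ⇒ (c0=1, c1=-1, c2=3)
macro 2: S0 reads c2=3 → after 2×micro: 1; S1 reads c1=-1 → after 1×micro: -1; S2 reads c1=-1 → after 1×micro: 2 ⇒ (c0=1, c1=-1, c2=2)
macro 3: S0 reads c2=2 → after 2×micro: 3; S1 reads c1=-1 → after 1×micro: -1; S2 reads c1=-1 → after 1×micro: 3 ⇒ (c0=3, c1=-1, c2=3)
macro 4: S0 reads c2=3 → after 2×micro: 1; S1 reads c1=-1 → after 1×micro: -1; S2 reads c1=-1 → after 1×micro: 2 ⇒ (c0=1, c1=-1, c2=2)
macro 5: S0 reads c2=2 → after 2×micro: 3; S1 reads c1=-1 → after 1×micro: -1; S2 reads c1=-1 → after 1×micro: 3 ⇒ (c0=3, c1=-1, c2=3)
macro 6: S0 reads c2=3 → after 2×micro: 1; S1 reads c1=-1 → after 1×micro: -1; S2 reads c1=-1 → after 1×micro: 2 ⇒ (c0=1, c1=-1, c2=2)
macro 7: S0 reads c2=2 → after 2×micro: 3; S1 reads c1=-1 → after 1×micro: -1; S2 reads c1=-1 → after 1×micro: 3 ⇒ (c0=3, c1=-1, c2=3)

S0 state at macro-step 2 = 1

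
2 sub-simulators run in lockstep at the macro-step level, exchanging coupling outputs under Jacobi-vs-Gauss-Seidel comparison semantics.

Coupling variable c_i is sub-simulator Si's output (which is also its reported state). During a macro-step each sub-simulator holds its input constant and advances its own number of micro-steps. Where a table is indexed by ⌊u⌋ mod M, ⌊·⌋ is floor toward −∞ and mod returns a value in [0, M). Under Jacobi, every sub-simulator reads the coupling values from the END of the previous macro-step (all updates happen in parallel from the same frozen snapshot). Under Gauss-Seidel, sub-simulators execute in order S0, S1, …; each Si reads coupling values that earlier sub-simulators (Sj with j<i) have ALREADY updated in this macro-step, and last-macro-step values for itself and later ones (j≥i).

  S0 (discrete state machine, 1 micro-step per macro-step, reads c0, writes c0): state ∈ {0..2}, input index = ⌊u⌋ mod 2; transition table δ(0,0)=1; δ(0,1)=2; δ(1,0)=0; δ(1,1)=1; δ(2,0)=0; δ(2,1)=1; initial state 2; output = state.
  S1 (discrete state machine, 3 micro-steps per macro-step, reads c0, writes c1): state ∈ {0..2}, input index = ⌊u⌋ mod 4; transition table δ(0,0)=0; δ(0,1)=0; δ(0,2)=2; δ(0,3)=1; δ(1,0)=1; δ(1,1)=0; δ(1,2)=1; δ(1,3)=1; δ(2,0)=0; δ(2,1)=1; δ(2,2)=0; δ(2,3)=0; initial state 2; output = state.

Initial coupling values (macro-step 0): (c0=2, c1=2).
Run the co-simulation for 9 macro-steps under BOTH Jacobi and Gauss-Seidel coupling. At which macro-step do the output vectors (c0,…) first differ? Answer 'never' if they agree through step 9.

first divergence at macro-step: never

[Jacobi] macro 1: S0 reads c0=2 → after 1×micro: 0; S1 reads c0=2 → after 3×micro: 0 ⇒ (c0=0, c1=0)
[Jacobi] macro 2: S0 reads c0=0 → after 1×micro: 1; S1 reads c0=0 → after 3×micro: 0 ⇒ (c0=1, c1=0)
[Jacobi] macro 3: S0 reads c0=1 → after 1×micro: 1; S1 reads c0=1 → after 3×micro: 0 ⇒ (c0=1, c1=0)
[Jacobi] macro 4: S0 reads c0=1 → after 1×micro: 1; S1 reads c0=1 → after 3×micro: 0 ⇒ (c0=1, c1=0)
[Jacobi] macro 5: S0 reads c0=1 → after 1×micro: 1; S1 reads c0=1 → after 3×micro: 0 ⇒ (c0=1, c1=0)
[Jacobi] macro 6: S0 reads c0=1 → after 1×micro: 1; S1 reads c0=1 → after 3×micro: 0 ⇒ (c0=1, c1=0)
[Jacobi] macro 7: S0 reads c0=1 → after 1×micro: 1; S1 reads c0=1 → after 3×micro: 0 ⇒ (c0=1, c1=0)
[Jacobi] macro 8: S0 reads c0=1 → after 1×micro: 1; S1 reads c0=1 → after 3×micro: 0 ⇒ (c0=1, c1=0)
[Jacobi] macro 9: S0 reads c0=1 → after 1×micro: 1; S1 reads c0=1 → after 3×micro: 0 ⇒ (c0=1, c1=0)
[Gauss-Seidel] macro 1: S0 reads c0=2 → after 1×micro: 0; S1 reads c0=0 → after 3×micro: 0 ⇒ (c0=0, c1=0)
[Gauss-Seidel] macro 2: S0 reads c0=0 → after 1×micro: 1; S1 reads c0=1 → after 3×micro: 0 ⇒ (c0=1, c1=0)
[Gauss-Seidel] macro 3: S0 reads c0=1 → after 1×micro: 1; S1 reads c0=1 → after 3×micro: 0 ⇒ (c0=1, c1=0)
[Gauss-Seidel] macro 4: S0 reads c0=1 → after 1×micro: 1; S1 reads c0=1 → after 3×micro: 0 ⇒ (c0=1, c1=0)
[Gauss-Seidel] macro 5: S0 reads c0=1 → after 1×micro: 1; S1 reads c0=1 → after 3×micro: 0 ⇒ (c0=1, c1=0)
[Gauss-Seidel] macro 6: S0 reads c0=1 → after 1×micro: 1; S1 reads c0=1 → after 3×micro: 0 ⇒ (c0=1, c1=0)
[Gauss-Seidel] macro 7: S0 reads c0=1 → after 1×micro: 1; S1 reads c0=1 → after 3×micro: 0 ⇒ (c0=1, c1=0)
[Gauss-Seidel] macro 8: S0 reads c0=1 → after 1×micro: 1; S1 reads c0=1 → after 3×micro: 0 ⇒ (c0=1, c1=0)
[Gauss-Seidel] macro 9: S0 reads c0=1 → after 1×micro: 1; S1 reads c0=1 → after 3×micro: 0 ⇒ (c0=1, c1=0)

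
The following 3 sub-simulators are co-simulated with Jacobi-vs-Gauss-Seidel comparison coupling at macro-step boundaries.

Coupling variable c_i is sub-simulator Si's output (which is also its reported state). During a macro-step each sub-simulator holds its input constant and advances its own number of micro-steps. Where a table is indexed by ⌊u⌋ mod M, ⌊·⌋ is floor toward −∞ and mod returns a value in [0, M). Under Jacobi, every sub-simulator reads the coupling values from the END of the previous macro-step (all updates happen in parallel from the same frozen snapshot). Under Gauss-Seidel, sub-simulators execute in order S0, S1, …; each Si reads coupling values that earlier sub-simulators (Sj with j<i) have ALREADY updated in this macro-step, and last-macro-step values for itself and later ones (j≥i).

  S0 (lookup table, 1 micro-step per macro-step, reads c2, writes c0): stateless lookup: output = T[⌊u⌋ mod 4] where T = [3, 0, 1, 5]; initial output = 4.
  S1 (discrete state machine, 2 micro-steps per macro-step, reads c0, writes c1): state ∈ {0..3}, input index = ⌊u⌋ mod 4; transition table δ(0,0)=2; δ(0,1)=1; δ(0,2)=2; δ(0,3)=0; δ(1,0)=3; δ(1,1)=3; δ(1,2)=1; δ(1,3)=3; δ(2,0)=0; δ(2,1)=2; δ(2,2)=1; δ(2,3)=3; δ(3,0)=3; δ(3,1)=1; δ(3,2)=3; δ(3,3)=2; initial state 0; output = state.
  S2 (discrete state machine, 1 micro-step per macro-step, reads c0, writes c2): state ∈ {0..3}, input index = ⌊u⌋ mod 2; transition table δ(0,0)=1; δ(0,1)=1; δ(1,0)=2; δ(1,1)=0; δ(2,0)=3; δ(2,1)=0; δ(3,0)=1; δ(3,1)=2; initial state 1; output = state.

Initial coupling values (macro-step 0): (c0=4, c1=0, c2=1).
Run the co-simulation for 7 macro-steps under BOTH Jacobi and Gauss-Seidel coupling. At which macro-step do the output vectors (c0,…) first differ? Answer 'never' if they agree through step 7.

first divergence at macro-step: 2

[Jacobi] macro 1: S0 reads c2=1 → after 1×micro: 0; S1 reads c0=4 → after 2×micro: 0; S2 reads c0=4 → after 1×micro: 2 ⇒ (c0=0, c1=0, c2=2)
[Jacobi] macro 2: S0 reads c2=2 → after 1×micro: 1; S1 reads c0=0 → after 2×micro: 0; S2 reads c0=0 → after 1×micro: 3 ⇒ (c0=1, c1=0, c2=3)
[Jacobi] macro 3: S0 reads c2=3 → after 1×micro: 5; S1 reads c0=1 → after 2×micro: 3; S2 reads c0=1 → after 1×micro: 2 ⇒ (c0=5, c1=3, c2=2)
[Jacobi] macro 4: S0 reads c2=2 → after 1×micro: 1; S1 reads c0=5 → after 2×micro: 3; S2 reads c0=5 → after 1×micro: 0 ⇒ (c0=1, c1=3, c2=0)
[Jacobi] macro 5: S0 reads c2=0 → after 1×micro: 3; S1 reads c0=1 → after 2×micro: 3; S2 reads c0=1 → after 1×micro: 1 ⇒ (c0=3, c1=3, c2=1)
[Jacobi] macro 6: S0 reads c2=1 → after 1×micro: 0; S1 reads c0=3 → after 2×micro: 3; S2 reads c0=3 → after 1×micro: 0 ⇒ (c0=0, c1=3, c2=0)
[Jacobi] macro 7: S0 reads c2=0 → after 1×micro: 3; S1 reads c0=0 → after 2×micro: 3; S2 reads c0=0 → after 1×micro: 1 ⇒ (c0=3, c1=3, c2=1)
[Gauss-Seidel] macro 1: S0 reads c2=1 → after 1×micro: 0; S1 reads c0=0 → after 2×micro: 0; S2 reads c0=0 → after 1×micro: 2 ⇒ (c0=0, c1=0, c2=2)
[Gauss-Seidel] macro 2: S0 reads c2=2 → after 1×micro: 1; S1 reads c0=1 → after 2×micro: 3; S2 reads c0=1 → after 1×micro: 0 ⇒ (c0=1, c1=3, c2=0)
[Gauss-Seidel] macro 3: S0 reads c2=0 → after 1×micro: 3; S1 reads c0=3 → after 2×micro: 3; S2 reads c0=3 → after 1×micro: 1 ⇒ (c0=3, c1=3, c2=1)
[Gauss-Seidel] macro 4: S0 reads c2=1 → after 1×micro: 0; S1 reads c0=0 → after 2×micro: 3; S2 reads c0=0 → after 1×micro: 2 ⇒ (c0=0, c1=3, c2=2)
[Gauss-Seidel] macro 5: S0 reads c2=2 → after 1×micro: 1; S1 reads c0=1 → after 2×micro: 3; S2 reads c0=1 → after 1×micro: 0 ⇒ (c0=1, c1=3, c2=0)
[Gauss-Seidel] macro 6: S0 reads c2=0 → after 1×micro: 3; S1 reads c0=3 → after 2×micro: 3; S2 reads c0=3 → after 1×micro: 1 ⇒ (c0=3, c1=3, c2=1)
[Gauss-Seidel] macro 7: S0 reads c2=1 → after 1×micro: 0; S1 reads c0=0 → after 2×micro: 3; S2 reads c0=0 → after 1×micro: 2 ⇒ (c0=0, c1=3, c2=2)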